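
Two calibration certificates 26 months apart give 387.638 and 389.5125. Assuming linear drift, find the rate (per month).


rate = (v2 - v1) / months
= (389.5125 - 387.638) / 26
= 1.8745 / 26
= 0.0721

0.0721


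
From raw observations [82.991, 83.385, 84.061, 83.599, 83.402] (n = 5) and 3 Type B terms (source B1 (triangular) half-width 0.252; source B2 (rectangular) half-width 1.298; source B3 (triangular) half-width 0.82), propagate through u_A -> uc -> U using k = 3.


mean = (82.991 + 83.385 + 84.061 + 83.599 + 83.402) / 5 = 83.4876
s = sqrt(sum((x - mean)^2)/(n-1)) = 0.38912183
u_A = s / sqrt(n) = 0.38912183 / sqrt(5) = 0.17402057
u_B1 = 0.252 / sqrt(6) = 0.10287857
u_B2 = 1.298 / sqrt(3) = 0.74940065
u_B3 = 0.82 / sqrt(6) = 0.3347636
uc = sqrt(0.17402057^2 + 0.10287857^2 + 0.74940065^2 + 0.3347636^2) = 0.84530182
U = k * uc = 3 * 0.84530182
U = 2.5359

2.5359


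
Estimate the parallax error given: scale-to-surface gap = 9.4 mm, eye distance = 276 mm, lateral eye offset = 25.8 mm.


error = h * offset / d
= 9.4 * 25.8 / 276
= 0.8787

0.8787


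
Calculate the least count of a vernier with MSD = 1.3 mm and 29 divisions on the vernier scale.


LC = MSD / n_div
= 1.3 / 29
= 0.0448

0.0448


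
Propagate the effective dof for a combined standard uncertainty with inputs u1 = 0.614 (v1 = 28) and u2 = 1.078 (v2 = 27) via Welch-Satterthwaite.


uc = sqrt(u1^2 + u2^2) = sqrt(0.614^2 + 1.078^2) = 1.2405966
v_eff = uc^4 / (u1^4/v1 + u2^4/v2)
= 1.2405966^4 / (0.614^4/28 + 1.078^4/27)
= 2.368767 / 0.055092196
v_eff = 42.9964

42.9964


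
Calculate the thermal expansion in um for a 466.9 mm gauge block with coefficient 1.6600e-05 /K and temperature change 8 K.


dL = L * alpha * dT
= 466.9 * 1.6600e-05 * 8
= 0.0620043 mm
dL_um = 0.0620043 * 1000 = 62.0043 um

62.0043


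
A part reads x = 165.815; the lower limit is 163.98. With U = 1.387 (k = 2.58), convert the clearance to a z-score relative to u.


u = U / k = 1.387 / 2.58 = 0.5375969
margin = |LSL - x| = |163.98 - 165.815| = 1.835
z = margin / u = 1.835 / 0.5375969
z = 3.4133

3.4133


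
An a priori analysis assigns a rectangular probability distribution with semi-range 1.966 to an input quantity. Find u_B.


u_B = half_width / sqrt(3)
u_B = 1.966 / 1.7320508
u_B = 1.1351

1.1351


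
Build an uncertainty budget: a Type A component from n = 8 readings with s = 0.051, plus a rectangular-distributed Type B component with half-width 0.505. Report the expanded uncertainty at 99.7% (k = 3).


u_A = s / sqrt(n) = 0.051 / sqrt(8) = 0.018031223
u_B = half_width / sqrt(3) = 0.505 / sqrt(3) = 0.29156189
uc = sqrt(u_A^2 + u_B^2) = sqrt(0.018031223^2 + 0.29156189^2) = 0.29211892
U = k * uc = 3 * 0.29211892
U = 0.8764

0.8764


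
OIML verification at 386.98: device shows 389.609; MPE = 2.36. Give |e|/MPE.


e = indication - reference = 389.609 - 386.98 = 2.6290
|e| = 2.6290
ratio = |e| / MPE = 2.6290 / 2.36
ratio = 1.1140

1.1140


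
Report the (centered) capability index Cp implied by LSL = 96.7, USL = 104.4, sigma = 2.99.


Cp = (USL - LSL) / (6 * sigma)
= (104.4 - 96.7) / (6 * 2.99)
= 7.7000 / 17.9400
= 0.4292

0.4292


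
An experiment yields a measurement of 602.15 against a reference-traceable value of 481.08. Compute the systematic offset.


Systematic error = measured - true
= 602.15 - 481.08
= 121.0700

121.0700


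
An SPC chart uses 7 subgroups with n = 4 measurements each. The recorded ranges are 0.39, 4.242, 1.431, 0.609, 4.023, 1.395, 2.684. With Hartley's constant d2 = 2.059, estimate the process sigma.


R_bar = (0.39 + 4.242 + 1.431 + 0.609 + 4.023 + 1.395 + 2.684) / 7
R_bar = 14.774 / 7 = 2.1105714
sigma_hat = R_bar / d2 = 2.1105714 / 2.059 = 1.0250

1.0250


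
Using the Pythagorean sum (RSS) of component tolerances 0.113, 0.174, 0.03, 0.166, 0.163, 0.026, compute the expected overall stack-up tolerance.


RSS = sqrt(0.113^2 + 0.174^2 + 0.03^2 + 0.166^2 + 0.163^2 + 0.026^2)
= sqrt(0.098746)
= 0.3142

0.3142


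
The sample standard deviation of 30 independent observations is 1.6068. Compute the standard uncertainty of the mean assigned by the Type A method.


u_A = s / sqrt(n)
u_A = 1.6068 / sqrt(30)
u_A = 1.6068 / 5.4772256
u_A = 0.2934

0.2934


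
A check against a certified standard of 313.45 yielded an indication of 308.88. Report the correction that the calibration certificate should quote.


Correction = standard - reading
= 313.45 - 308.88
= 4.5700

4.5700


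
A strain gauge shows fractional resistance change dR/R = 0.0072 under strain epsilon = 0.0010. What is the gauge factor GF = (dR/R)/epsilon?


GF = (dR/R) / epsilon
= 0.0072 / 0.0010
= 7.2000

7.2000


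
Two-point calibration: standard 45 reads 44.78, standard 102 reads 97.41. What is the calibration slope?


slope = (y2 - y1) / (x2 - x1)
= (97.41 - 44.78) / (102 - 45)
= 52.6300 / 57
= 0.9233

0.9233


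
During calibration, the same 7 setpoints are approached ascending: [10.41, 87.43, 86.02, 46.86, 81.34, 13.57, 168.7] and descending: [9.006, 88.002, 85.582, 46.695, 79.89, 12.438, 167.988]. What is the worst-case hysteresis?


|10.41 - 9.006| = 1.4040
|87.43 - 88.002| = 0.5720
|86.02 - 85.582| = 0.4380
|46.86 - 46.695| = 0.1650
|81.34 - 79.89| = 1.4500
|13.57 - 12.438| = 1.1320
|168.7 - 167.988| = 0.7120
hysteresis = max(diffs) = 1.4500

1.4500


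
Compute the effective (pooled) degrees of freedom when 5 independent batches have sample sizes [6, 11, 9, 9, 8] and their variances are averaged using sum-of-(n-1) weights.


nu = sum_i (n_i - 1)
nu = ((6 - 1) + (11 - 1) + (9 - 1) + (9 - 1) + (8 - 1))
nu = 5 + 10 + 8 + 8 + 7
nu = 38

38


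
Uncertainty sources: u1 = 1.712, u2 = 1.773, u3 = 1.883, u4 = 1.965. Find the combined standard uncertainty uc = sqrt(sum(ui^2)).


uc = sqrt(1.712^2 + 1.773^2 + 1.883^2 + 1.965^2)
uc = sqrt(13.481387)
uc = 3.6717

3.6717


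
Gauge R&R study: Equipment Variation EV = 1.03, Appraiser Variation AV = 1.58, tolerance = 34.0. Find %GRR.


GRR = sqrt(EV^2 + AV^2) = sqrt(1.03^2 + 1.58^2) = 1.8860806
%GRR = GRR / tol * 100 = 1.8860806 / 34.0 * 100
%GRR = 5.5473

5.5473


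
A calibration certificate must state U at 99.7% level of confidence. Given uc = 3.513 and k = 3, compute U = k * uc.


U = k * uc
U = 3 * 3.513
U = 10.5390

10.5390


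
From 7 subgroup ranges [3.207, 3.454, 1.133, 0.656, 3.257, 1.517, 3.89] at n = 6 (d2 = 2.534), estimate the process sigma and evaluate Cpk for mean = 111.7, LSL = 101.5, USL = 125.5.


R_bar = (3.207 + 3.454 + 1.133 + 0.656 + 3.257 + 1.517 + 3.89) / 7 = 2.4448571
sigma = R_bar / d2 = 2.4448571 / 2.534 = 0.96482127
Cp = (USL - LSL)/(6*sigma) = (125.5 - 101.5)/(6*0.96482127) = 4.1458
Cpu = (125.5 - 111.7)/(3*0.96482127) = 4.7677
Cpl = (111.7 - 101.5)/(3*0.96482127) = 3.5240
Cpk = min(Cpu, Cpl) = 3.5240

3.5240


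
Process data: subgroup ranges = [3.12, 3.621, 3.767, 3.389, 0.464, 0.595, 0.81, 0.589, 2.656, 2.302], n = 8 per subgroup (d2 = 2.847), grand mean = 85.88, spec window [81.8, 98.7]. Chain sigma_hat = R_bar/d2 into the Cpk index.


R_bar = (3.12 + 3.621 + 3.767 + 3.389 + 0.464 + 0.595 + 0.81 + 0.589 + 2.656 + 2.302) / 10 = 2.1313
sigma = R_bar / d2 = 2.1313 / 2.847 = 0.74861257
Cp = (USL - LSL)/(6*sigma) = (98.7 - 81.8)/(6*0.74861257) = 3.7625
Cpu = (98.7 - 85.88)/(3*0.74861257) = 5.7083
Cpl = (85.88 - 81.8)/(3*0.74861257) = 1.8167
Cpk = min(Cpu, Cpl) = 1.8167

1.8167


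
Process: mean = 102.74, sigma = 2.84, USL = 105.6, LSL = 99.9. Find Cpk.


Cpu = (USL - mean) / (3*sigma) = (105.6 - 102.74) / (3*2.84) = 0.3357
Cpl = (mean - LSL) / (3*sigma) = (102.74 - 99.9) / (3*2.84) = 0.3333
Cpk = min(Cpu, Cpl) = 0.3333

0.3333


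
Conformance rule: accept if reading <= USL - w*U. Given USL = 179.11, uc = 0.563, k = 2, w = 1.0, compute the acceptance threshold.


U = k * uc = 2 * 0.563 = 1.126
guard band g = w * U = 1.0 * 1.126 = 1.126
AL = USL - g = 179.11 - 1.126
AL = 177.9840

177.9840


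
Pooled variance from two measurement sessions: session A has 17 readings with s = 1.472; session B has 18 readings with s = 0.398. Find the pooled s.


s_p = sqrt(((n1-1)*s1^2 + (n2-1)*s2^2) / (n1+n2-2))
numerator = (17-1)*1.472^2 + (18-1)*0.398^2 = 34.668544 + 2.692868 = 37.361412
denominator = 17 + 18 - 2 = 33
s_p^2 = 37.361412 / 33 = 1.132164
s_p = sqrt(1.132164) = 1.0640

1.0640


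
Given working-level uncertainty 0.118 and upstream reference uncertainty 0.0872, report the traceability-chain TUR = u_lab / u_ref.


TUR = u_lab / u_ref
= 0.118 / 0.0872
= 1.3532

1.3532


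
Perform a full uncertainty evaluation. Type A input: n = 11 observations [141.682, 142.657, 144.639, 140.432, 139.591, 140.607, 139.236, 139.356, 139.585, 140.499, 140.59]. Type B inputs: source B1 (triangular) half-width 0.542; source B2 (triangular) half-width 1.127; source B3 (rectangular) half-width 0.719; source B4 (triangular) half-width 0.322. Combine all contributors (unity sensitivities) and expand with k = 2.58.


mean = (141.682 + 142.657 + 144.639 + 140.432 + 139.591 + 140.607 + 139.236 + 139.356 + 139.585 + 140.499 + 140.59) / 11 = 140.8067273
s = sqrt(sum((x - mean)^2)/(n-1)) = 1.6352464
u_A = s / sqrt(n) = 1.6352464 / sqrt(11) = 0.49304534
u_B1 = 0.542 / sqrt(6) = 0.22127057
u_B2 = 1.127 / sqrt(6) = 0.46009582
u_B3 = 0.719 / sqrt(3) = 0.41511484
u_B4 = 0.322 / sqrt(6) = 0.13145595
uc = sqrt(0.49304534^2 + 0.22127057^2 + 0.46009582^2 + 0.41511484^2 + 0.13145595^2) = 0.83267252
U = k * uc = 2.58 * 0.83267252
U = 2.1483

2.1483


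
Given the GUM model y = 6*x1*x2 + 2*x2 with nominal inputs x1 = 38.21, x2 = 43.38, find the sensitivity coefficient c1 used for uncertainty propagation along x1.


y = 6*x1*x2 + 2*x2
dy/dx1 = 6*x2
Evaluate at x2 = 43.38: c1 = 6 * 43.38
c1 = 260.2800

260.2800


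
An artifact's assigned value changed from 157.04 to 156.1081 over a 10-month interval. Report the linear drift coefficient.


rate = (v2 - v1) / months
= (156.1081 - 157.04) / 10
= -0.9319 / 10
= -0.0932

-0.0932


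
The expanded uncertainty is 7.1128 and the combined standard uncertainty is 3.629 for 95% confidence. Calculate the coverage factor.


k = U / uc
k = 7.1128 / 3.629
k = 1.96

1.96


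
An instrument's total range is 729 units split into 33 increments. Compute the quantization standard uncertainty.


resolution = range / divisions
resolution = 729 / 33 = 22.090909
u_res = resolution / (2*sqrt(3))
u_res = 22.090909 / 3.4641016
u_res = 6.3771

6.3771


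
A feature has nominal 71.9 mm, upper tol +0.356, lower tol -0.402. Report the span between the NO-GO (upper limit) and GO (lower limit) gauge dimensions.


GO = nominal - lower_tol (smallest hole = maximum material condition)
GO = 71.9 - 0.402 = 71.498
NO-GO = nominal + upper_tol (largest hole = least material condition)
NO-GO = 71.9 + 0.356 = 72.256
spread = NO-GO - GO = 72.256 - 71.498 = 0.7580

0.7580


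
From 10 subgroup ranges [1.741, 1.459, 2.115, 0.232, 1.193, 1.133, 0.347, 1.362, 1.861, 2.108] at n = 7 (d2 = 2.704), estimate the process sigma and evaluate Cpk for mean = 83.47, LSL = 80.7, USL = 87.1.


R_bar = (1.741 + 1.459 + 2.115 + 0.232 + 1.193 + 1.133 + 0.347 + 1.362 + 1.861 + 2.108) / 10 = 1.3551
sigma = R_bar / d2 = 1.3551 / 2.704 = 0.50114645
Cp = (USL - LSL)/(6*sigma) = (87.1 - 80.7)/(6*0.50114645) = 2.1285
Cpu = (87.1 - 83.47)/(3*0.50114645) = 2.4145
Cpl = (83.47 - 80.7)/(3*0.50114645) = 1.8424
Cpk = min(Cpu, Cpl) = 1.8424

1.8424


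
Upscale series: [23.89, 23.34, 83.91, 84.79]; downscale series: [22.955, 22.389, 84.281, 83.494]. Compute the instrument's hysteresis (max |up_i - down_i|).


|23.89 - 22.955| = 0.9350
|23.34 - 22.389| = 0.9510
|83.91 - 84.281| = 0.3710
|84.79 - 83.494| = 1.2960
hysteresis = max(diffs) = 1.2960

1.2960


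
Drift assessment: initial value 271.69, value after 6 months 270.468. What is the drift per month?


rate = (v2 - v1) / months
= (270.468 - 271.69) / 6
= -1.2220 / 6
= -0.2037

-0.2037


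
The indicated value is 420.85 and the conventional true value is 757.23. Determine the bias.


Systematic error = measured - true
= 420.85 - 757.23
= -336.3800

-336.3800


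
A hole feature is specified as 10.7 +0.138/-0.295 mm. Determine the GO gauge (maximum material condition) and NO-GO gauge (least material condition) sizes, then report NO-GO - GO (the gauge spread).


GO = nominal - lower_tol (smallest hole = maximum material condition)
GO = 10.7 - 0.295 = 10.405
NO-GO = nominal + upper_tol (largest hole = least material condition)
NO-GO = 10.7 + 0.138 = 10.838
spread = NO-GO - GO = 10.838 - 10.405 = 0.4330

0.4330


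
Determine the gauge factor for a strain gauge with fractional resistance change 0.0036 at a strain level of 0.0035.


GF = (dR/R) / epsilon
= 0.0036 / 0.0035
= 1.0286

1.0286


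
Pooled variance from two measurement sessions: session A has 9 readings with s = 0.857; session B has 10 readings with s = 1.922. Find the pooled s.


s_p = sqrt(((n1-1)*s1^2 + (n2-1)*s2^2) / (n1+n2-2))
numerator = (9-1)*0.857^2 + (10-1)*1.922^2 = 5.875592 + 33.246756 = 39.122348
denominator = 9 + 10 - 2 = 17
s_p^2 = 39.122348 / 17 = 2.3013146
s_p = sqrt(2.3013146) = 1.5170

1.5170


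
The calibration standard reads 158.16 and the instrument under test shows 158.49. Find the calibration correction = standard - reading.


Correction = standard - reading
= 158.16 - 158.49
= -0.3300

-0.3300


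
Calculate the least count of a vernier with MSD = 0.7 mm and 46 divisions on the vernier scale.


LC = MSD / n_div
= 0.7 / 46
= 0.0152

0.0152


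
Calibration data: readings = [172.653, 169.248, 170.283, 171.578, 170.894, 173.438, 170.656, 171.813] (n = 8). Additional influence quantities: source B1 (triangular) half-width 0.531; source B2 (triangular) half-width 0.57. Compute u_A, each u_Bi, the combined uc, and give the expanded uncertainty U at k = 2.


mean = (172.653 + 169.248 + 170.283 + 171.578 + 170.894 + 173.438 + 170.656 + 171.813) / 8 = 171.320375
s = sqrt(sum((x - mean)^2)/(n-1)) = 1.3396881
u_A = s / sqrt(n) = 1.3396881 / sqrt(8) = 0.47365127
u_B1 = 0.531 / sqrt(6) = 0.21677984
u_B2 = 0.57 / sqrt(6) = 0.23270153
uc = sqrt(0.47365127^2 + 0.21677984^2 + 0.23270153^2) = 0.57051646
U = k * uc = 2 * 0.57051646
U = 1.1410

1.1410


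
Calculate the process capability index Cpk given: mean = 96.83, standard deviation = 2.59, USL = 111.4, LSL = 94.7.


Cpu = (USL - mean) / (3*sigma) = (111.4 - 96.83) / (3*2.59) = 1.8752
Cpl = (mean - LSL) / (3*sigma) = (96.83 - 94.7) / (3*2.59) = 0.2741
Cpk = min(Cpu, Cpl) = 0.2741

0.2741


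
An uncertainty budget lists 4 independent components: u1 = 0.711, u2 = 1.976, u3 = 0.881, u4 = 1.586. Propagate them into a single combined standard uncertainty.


uc = sqrt(0.711^2 + 1.976^2 + 0.881^2 + 1.586^2)
uc = sqrt(7.701654)
uc = 2.7752

2.7752


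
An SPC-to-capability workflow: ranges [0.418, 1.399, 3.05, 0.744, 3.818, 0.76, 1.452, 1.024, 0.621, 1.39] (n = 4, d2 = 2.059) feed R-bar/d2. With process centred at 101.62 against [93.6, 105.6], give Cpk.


R_bar = (0.418 + 1.399 + 3.05 + 0.744 + 3.818 + 0.76 + 1.452 + 1.024 + 0.621 + 1.39) / 10 = 1.4676
sigma = R_bar / d2 = 1.4676 / 2.059 = 0.71277319
Cp = (USL - LSL)/(6*sigma) = (105.6 - 93.6)/(6*0.71277319) = 2.8059
Cpu = (105.6 - 101.62)/(3*0.71277319) = 1.8613
Cpl = (101.62 - 93.6)/(3*0.71277319) = 3.7506
Cpk = min(Cpu, Cpl) = 1.8613

1.8613


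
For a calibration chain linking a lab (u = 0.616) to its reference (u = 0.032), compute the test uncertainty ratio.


TUR = u_lab / u_ref
= 0.616 / 0.032
= 19.2500

19.2500


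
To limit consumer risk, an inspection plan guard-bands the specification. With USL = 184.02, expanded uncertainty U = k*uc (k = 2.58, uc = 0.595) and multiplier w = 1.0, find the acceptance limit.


U = k * uc = 2.58 * 0.595 = 1.5351
guard band g = w * U = 1.0 * 1.5351 = 1.5351
AL = USL - g = 184.02 - 1.5351
AL = 182.4849

182.4849


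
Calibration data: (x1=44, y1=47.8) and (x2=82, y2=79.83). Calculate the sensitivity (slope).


slope = (y2 - y1) / (x2 - x1)
= (79.83 - 47.8) / (82 - 44)
= 32.0300 / 38
= 0.8429

0.8429


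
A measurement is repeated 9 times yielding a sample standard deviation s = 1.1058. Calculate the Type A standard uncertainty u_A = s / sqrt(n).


u_A = s / sqrt(n)
u_A = 1.1058 / sqrt(9)
u_A = 1.1058 / 3
u_A = 0.3686

0.3686


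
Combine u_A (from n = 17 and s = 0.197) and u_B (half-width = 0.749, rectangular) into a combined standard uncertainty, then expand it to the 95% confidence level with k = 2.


u_A = s / sqrt(n) = 0.197 / sqrt(17) = 0.047779518
u_B = half_width / sqrt(3) = 0.749 / sqrt(3) = 0.43243535
uc = sqrt(u_A^2 + u_B^2) = sqrt(0.047779518^2 + 0.43243535^2) = 0.43506691
U = k * uc = 2 * 0.43506691
U = 0.8701

0.8701


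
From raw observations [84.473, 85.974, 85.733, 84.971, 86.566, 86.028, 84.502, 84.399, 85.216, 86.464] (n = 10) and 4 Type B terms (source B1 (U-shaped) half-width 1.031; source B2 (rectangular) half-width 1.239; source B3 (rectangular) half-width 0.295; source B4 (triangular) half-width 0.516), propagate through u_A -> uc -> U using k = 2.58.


mean = (84.473 + 85.974 + 85.733 + 84.971 + 86.566 + 86.028 + 84.502 + 84.399 + 85.216 + 86.464) / 10 = 85.4326
s = sqrt(sum((x - mean)^2)/(n-1)) = 0.8300873
u_A = s / sqrt(n) = 0.8300873 / sqrt(10) = 0.26249665
u_B1 = 1.031 / sqrt(2) = 0.72902709
u_B2 = 1.239 / sqrt(3) = 0.71533698
u_B3 = 0.295 / sqrt(3) = 0.17031833
u_B4 = 0.516 / sqrt(6) = 0.21065612
uc = sqrt(0.26249665^2 + 0.72902709^2 + 0.71533698^2 + 0.17031833^2 + 0.21065612^2) = 1.0887958
U = k * uc = 2.58 * 1.0887958
U = 2.8091

2.8091


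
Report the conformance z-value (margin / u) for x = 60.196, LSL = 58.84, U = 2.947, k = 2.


u = U / k = 2.947 / 2 = 1.4735
margin = |LSL - x| = |58.84 - 60.196| = 1.356
z = margin / u = 1.356 / 1.4735
z = 0.9203

0.9203


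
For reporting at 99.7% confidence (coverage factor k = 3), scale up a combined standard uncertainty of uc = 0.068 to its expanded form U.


U = k * uc
U = 3 * 0.068
U = 0.2040

0.2040


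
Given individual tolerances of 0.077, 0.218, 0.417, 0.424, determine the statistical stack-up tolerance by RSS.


RSS = sqrt(0.077^2 + 0.218^2 + 0.417^2 + 0.424^2)
= sqrt(0.407118)
= 0.6381

0.6381


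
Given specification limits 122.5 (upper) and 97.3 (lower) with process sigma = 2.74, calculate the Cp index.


Cp = (USL - LSL) / (6 * sigma)
= (122.5 - 97.3) / (6 * 2.74)
= 25.2000 / 16.4400
= 1.5328

1.5328


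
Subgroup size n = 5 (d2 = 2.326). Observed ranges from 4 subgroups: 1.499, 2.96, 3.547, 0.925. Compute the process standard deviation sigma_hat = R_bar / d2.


R_bar = (1.499 + 2.96 + 3.547 + 0.925) / 4
R_bar = 8.931 / 4 = 2.23275
sigma_hat = R_bar / d2 = 2.23275 / 2.326 = 0.9599

0.9599


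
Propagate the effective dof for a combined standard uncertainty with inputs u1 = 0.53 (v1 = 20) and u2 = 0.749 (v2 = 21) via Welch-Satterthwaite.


uc = sqrt(u1^2 + u2^2) = sqrt(0.53^2 + 0.749^2) = 0.91755163
v_eff = uc^4 / (u1^4/v1 + u2^4/v2)
= 0.91755163^4 / (0.53^4/20 + 0.749^4/21)
= 0.70879728 / 0.018932008
v_eff = 37.4391

37.4391


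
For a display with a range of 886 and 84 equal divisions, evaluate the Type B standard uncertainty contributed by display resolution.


resolution = range / divisions
resolution = 886 / 84 = 10.547619
u_res = resolution / (2*sqrt(3))
u_res = 10.547619 / 3.4641016
u_res = 3.0448

3.0448


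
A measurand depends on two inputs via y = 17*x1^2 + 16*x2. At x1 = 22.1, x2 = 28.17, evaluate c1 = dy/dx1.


y = 17*x1^2 + 16*x2
dy/dx1 = 2*17*x1
Evaluate at x1 = 22.1: c1 = 34 * 22.1
c1 = 751.4000

751.4000


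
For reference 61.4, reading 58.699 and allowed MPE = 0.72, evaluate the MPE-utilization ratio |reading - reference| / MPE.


e = indication - reference = 58.699 - 61.4 = -2.7010
|e| = 2.7010
ratio = |e| / MPE = 2.7010 / 0.72
ratio = 3.7514

3.7514


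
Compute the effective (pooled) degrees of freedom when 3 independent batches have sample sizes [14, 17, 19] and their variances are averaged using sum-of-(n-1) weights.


nu = sum_i (n_i - 1)
nu = ((14 - 1) + (17 - 1) + (19 - 1))
nu = 13 + 16 + 18
nu = 47

47


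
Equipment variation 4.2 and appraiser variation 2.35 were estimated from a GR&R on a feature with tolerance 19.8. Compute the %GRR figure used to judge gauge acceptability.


GRR = sqrt(EV^2 + AV^2) = sqrt(4.2^2 + 2.35^2) = 4.8127435
%GRR = GRR / tol * 100 = 4.8127435 / 19.8 * 100
%GRR = 24.3068

24.3068


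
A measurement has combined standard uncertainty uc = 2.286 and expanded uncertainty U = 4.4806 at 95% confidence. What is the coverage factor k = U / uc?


k = U / uc
k = 4.4806 / 2.286
k = 1.96

1.96


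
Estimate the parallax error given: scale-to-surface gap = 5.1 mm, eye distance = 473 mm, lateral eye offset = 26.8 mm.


error = h * offset / d
= 5.1 * 26.8 / 473
= 0.2890

0.2890


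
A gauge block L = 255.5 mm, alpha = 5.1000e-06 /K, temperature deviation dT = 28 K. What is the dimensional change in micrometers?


dL = L * alpha * dT
= 255.5 * 5.1000e-06 * 28
= 0.0364854 mm
dL_um = 0.0364854 * 1000 = 36.4854 um

36.4854


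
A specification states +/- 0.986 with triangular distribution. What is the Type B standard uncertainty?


u_B = half_width / sqrt(6)
u_B = 0.986 / 2.4494897
u_B = 0.4025

0.4025


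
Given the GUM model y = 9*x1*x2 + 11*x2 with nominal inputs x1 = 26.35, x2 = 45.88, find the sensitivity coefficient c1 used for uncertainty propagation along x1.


y = 9*x1*x2 + 11*x2
dy/dx1 = 9*x2
Evaluate at x2 = 45.88: c1 = 9 * 45.88
c1 = 412.9200

412.9200


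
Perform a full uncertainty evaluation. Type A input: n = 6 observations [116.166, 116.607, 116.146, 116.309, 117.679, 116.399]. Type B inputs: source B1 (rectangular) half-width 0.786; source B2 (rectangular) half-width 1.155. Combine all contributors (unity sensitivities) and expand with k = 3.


mean = (116.166 + 116.607 + 116.146 + 116.309 + 117.679 + 116.399) / 6 = 116.551
s = sqrt(sum((x - mean)^2)/(n-1)) = 0.57783008
u_A = s / sqrt(n) = 0.57783008 / sqrt(6) = 0.23589814
u_B1 = 0.786 / sqrt(3) = 0.45379731
u_B2 = 1.155 / sqrt(3) = 0.66683956
uc = sqrt(0.23589814^2 + 0.45379731^2 + 0.66683956^2) = 0.84038975
U = k * uc = 3 * 0.84038975
U = 2.5212

2.5212


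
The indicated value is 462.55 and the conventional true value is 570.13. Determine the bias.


Systematic error = measured - true
= 462.55 - 570.13
= -107.5800

-107.5800


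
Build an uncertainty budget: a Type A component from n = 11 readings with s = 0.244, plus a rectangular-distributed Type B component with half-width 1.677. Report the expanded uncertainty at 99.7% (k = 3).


u_A = s / sqrt(n) = 0.244 / sqrt(11) = 0.073568768
u_B = half_width / sqrt(3) = 1.677 / sqrt(3) = 0.9682164
uc = sqrt(u_A^2 + u_B^2) = sqrt(0.073568768^2 + 0.9682164^2) = 0.97100739
U = k * uc = 3 * 0.97100739
U = 2.9130

2.9130


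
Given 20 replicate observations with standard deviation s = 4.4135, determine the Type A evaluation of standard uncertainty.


u_A = s / sqrt(n)
u_A = 4.4135 / sqrt(20)
u_A = 4.4135 / 4.472136
u_A = 0.9869

0.9869


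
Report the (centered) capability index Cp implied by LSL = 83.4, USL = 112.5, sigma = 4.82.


Cp = (USL - LSL) / (6 * sigma)
= (112.5 - 83.4) / (6 * 4.82)
= 29.1000 / 28.9200
= 1.0062

1.0062


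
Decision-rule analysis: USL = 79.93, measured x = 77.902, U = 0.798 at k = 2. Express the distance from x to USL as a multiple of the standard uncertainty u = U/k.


u = U / k = 0.798 / 2 = 0.399
margin = |USL - x| = |79.93 - 77.902| = 2.028
z = margin / u = 2.028 / 0.399
z = 5.0827

5.0827


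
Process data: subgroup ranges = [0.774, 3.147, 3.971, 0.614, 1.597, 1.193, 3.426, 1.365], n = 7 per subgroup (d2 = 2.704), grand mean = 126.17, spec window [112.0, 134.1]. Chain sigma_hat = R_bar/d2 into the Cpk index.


R_bar = (0.774 + 3.147 + 3.971 + 0.614 + 1.597 + 1.193 + 3.426 + 1.365) / 8 = 2.010875
sigma = R_bar / d2 = 2.010875 / 2.704 = 0.74366679
Cp = (USL - LSL)/(6*sigma) = (134.1 - 112.0)/(6*0.74366679) = 4.9529
Cpu = (134.1 - 126.17)/(3*0.74366679) = 3.5545
Cpl = (126.17 - 112.0)/(3*0.74366679) = 6.3514
Cpk = min(Cpu, Cpl) = 3.5545

3.5545


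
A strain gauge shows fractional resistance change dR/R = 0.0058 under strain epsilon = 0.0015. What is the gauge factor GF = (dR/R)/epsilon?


GF = (dR/R) / epsilon
= 0.0058 / 0.0015
= 3.8667

3.8667


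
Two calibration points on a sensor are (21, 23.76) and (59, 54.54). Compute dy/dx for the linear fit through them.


slope = (y2 - y1) / (x2 - x1)
= (54.54 - 23.76) / (59 - 21)
= 30.7800 / 38
= 0.8100

0.8100


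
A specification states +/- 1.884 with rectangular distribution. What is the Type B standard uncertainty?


u_B = half_width / sqrt(3)
u_B = 1.884 / 1.7320508
u_B = 1.0877

1.0877


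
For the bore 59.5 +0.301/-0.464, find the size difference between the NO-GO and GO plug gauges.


GO = nominal - lower_tol (smallest hole = maximum material condition)
GO = 59.5 - 0.464 = 59.036
NO-GO = nominal + upper_tol (largest hole = least material condition)
NO-GO = 59.5 + 0.301 = 59.801
spread = NO-GO - GO = 59.801 - 59.036 = 0.7650

0.7650


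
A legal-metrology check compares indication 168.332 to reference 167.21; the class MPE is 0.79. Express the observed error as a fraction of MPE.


e = indication - reference = 168.332 - 167.21 = 1.1220
|e| = 1.1220
ratio = |e| / MPE = 1.1220 / 0.79
ratio = 1.4203

1.4203


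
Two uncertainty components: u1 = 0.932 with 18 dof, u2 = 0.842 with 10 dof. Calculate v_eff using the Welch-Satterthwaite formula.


uc = sqrt(u1^2 + u2^2) = sqrt(0.932^2 + 0.842^2) = 1.2560207
v_eff = uc^4 / (u1^4/v1 + u2^4/v2)
= 1.2560207^4 / (0.932^4/18 + 0.842^4/10)
= 2.4887839 / 0.092180087
v_eff = 26.9991

26.9991


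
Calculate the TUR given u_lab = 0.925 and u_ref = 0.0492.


TUR = u_lab / u_ref
= 0.925 / 0.0492
= 18.8008

18.8008


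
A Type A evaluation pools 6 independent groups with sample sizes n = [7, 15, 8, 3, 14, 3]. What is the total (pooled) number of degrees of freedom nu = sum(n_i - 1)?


nu = sum_i (n_i - 1)
nu = ((7 - 1) + (15 - 1) + (8 - 1) + (3 - 1) + (14 - 1) + (3 - 1))
nu = 6 + 14 + 7 + 2 + 13 + 2
nu = 44

44


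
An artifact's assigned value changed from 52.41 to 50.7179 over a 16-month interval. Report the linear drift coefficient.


rate = (v2 - v1) / months
= (50.7179 - 52.41) / 16
= -1.6921 / 16
= -0.1058

-0.1058


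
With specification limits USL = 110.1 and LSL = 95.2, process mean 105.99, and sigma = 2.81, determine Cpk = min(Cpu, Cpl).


Cpu = (USL - mean) / (3*sigma) = (110.1 - 105.99) / (3*2.81) = 0.4875
Cpl = (mean - LSL) / (3*sigma) = (105.99 - 95.2) / (3*2.81) = 1.2800
Cpk = min(Cpu, Cpl) = 0.4875

0.4875


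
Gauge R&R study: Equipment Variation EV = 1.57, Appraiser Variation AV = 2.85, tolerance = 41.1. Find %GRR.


GRR = sqrt(EV^2 + AV^2) = sqrt(1.57^2 + 2.85^2) = 3.2538285
%GRR = GRR / tol * 100 = 3.2538285 / 41.1 * 100
%GRR = 7.9169

7.9169


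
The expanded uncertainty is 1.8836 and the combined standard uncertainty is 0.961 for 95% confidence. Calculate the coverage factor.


k = U / uc
k = 1.8836 / 0.961
k = 1.96

1.96


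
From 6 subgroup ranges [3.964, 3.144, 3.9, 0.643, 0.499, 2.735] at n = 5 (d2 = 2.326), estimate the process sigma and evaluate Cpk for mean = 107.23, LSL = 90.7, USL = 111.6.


R_bar = (3.964 + 3.144 + 3.9 + 0.643 + 0.499 + 2.735) / 6 = 2.4808333
sigma = R_bar / d2 = 2.4808333 / 2.326 = 1.0665663
Cp = (USL - LSL)/(6*sigma) = (111.6 - 90.7)/(6*1.0665663) = 3.2659
Cpu = (111.6 - 107.23)/(3*1.0665663) = 1.3658
Cpl = (107.23 - 90.7)/(3*1.0665663) = 5.1661
Cpk = min(Cpu, Cpl) = 1.3658

1.3658


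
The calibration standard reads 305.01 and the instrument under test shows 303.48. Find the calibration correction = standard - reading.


Correction = standard - reading
= 305.01 - 303.48
= 1.5300

1.5300


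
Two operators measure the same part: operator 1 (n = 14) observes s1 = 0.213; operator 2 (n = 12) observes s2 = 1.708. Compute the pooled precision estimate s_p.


s_p = sqrt(((n1-1)*s1^2 + (n2-1)*s2^2) / (n1+n2-2))
numerator = (14-1)*0.213^2 + (12-1)*1.708^2 = 0.589797 + 32.089904 = 32.679701
denominator = 14 + 12 - 2 = 24
s_p^2 = 32.679701 / 24 = 1.3616542
s_p = sqrt(1.3616542) = 1.1669

1.1669


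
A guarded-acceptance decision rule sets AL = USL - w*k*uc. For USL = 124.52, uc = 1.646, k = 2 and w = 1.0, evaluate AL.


U = k * uc = 2 * 1.646 = 3.292
guard band g = w * U = 1.0 * 3.292 = 3.292
AL = USL - g = 124.52 - 3.292
AL = 121.2280

121.2280


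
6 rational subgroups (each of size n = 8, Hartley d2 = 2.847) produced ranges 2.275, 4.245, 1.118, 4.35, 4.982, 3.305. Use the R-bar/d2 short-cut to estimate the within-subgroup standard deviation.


R_bar = (2.275 + 4.245 + 1.118 + 4.35 + 4.982 + 3.305) / 6
R_bar = 20.275 / 6 = 3.3791667
sigma_hat = R_bar / d2 = 3.3791667 / 2.847 = 1.1869

1.1869


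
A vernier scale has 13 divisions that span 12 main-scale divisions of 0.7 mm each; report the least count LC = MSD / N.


LC = MSD / n_div
= 0.7 / 13
= 0.0538

0.0538


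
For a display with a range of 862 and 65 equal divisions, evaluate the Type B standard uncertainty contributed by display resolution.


resolution = range / divisions
resolution = 862 / 65 = 13.261538
u_res = resolution / (2*sqrt(3))
u_res = 13.261538 / 3.4641016
u_res = 3.8283

3.8283


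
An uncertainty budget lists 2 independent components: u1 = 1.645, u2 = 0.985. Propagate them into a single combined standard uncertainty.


uc = sqrt(1.645^2 + 0.985^2)
uc = sqrt(3.67625)
uc = 1.9174

1.9174


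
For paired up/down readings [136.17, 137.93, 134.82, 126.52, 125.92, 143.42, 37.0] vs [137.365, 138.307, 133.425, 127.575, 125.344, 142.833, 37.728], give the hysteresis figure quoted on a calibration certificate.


|136.17 - 137.365| = 1.1950
|137.93 - 138.307| = 0.3770
|134.82 - 133.425| = 1.3950
|126.52 - 127.575| = 1.0550
|125.92 - 125.344| = 0.5760
|143.42 - 142.833| = 0.5870
|37.0 - 37.728| = 0.7280
hysteresis = max(diffs) = 1.3950

1.3950


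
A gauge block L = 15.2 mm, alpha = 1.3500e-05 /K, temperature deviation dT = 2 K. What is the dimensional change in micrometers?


dL = L * alpha * dT
= 15.2 * 1.3500e-05 * 2
= 4.1040000e-04 mm
dL_um = 4.1040000e-04 * 1000 = 0.4104 um

0.4104


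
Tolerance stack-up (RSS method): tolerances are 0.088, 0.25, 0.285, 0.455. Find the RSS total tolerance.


RSS = sqrt(0.088^2 + 0.25^2 + 0.285^2 + 0.455^2)
= sqrt(0.358494)
= 0.5987

0.5987


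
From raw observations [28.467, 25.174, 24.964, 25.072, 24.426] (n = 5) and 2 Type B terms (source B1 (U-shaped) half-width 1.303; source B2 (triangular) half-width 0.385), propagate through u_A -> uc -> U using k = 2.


mean = (28.467 + 25.174 + 24.964 + 25.072 + 24.426) / 5 = 25.6206
s = sqrt(sum((x - mean)^2)/(n-1)) = 1.6171425
u_A = s / sqrt(n) = 1.6171425 / sqrt(5) = 0.72320811
u_B1 = 1.303 / sqrt(2) = 0.92136014
u_B2 = 0.385 / sqrt(6) = 0.15717559
uc = sqrt(0.72320811^2 + 0.92136014^2 + 0.15717559^2) = 1.1817947
U = k * uc = 2 * 1.1817947
U = 2.3636

2.3636


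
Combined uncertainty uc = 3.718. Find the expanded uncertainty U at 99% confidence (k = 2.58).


U = k * uc
U = 2.58 * 3.718
U = 9.5924

9.5924


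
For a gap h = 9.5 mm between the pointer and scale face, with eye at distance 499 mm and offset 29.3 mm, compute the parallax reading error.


error = h * offset / d
= 9.5 * 29.3 / 499
= 0.5578

0.5578


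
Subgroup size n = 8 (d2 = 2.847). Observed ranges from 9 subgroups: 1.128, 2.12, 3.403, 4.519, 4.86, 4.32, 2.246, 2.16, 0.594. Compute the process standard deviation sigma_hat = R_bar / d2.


R_bar = (1.128 + 2.12 + 3.403 + 4.519 + 4.86 + 4.32 + 2.246 + 2.16 + 0.594) / 9
R_bar = 25.35 / 9 = 2.8166667
sigma_hat = R_bar / d2 = 2.8166667 / 2.847 = 0.9893

0.9893


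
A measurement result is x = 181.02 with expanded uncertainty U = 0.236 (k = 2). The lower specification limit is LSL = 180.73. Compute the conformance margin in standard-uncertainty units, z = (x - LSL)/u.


u = U / k = 0.236 / 2 = 0.118
margin = |LSL - x| = |180.73 - 181.02| = 0.29
z = margin / u = 0.29 / 0.118
z = 2.4576

2.4576


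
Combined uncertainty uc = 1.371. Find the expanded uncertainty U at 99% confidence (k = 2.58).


U = k * uc
U = 2.58 * 1.371
U = 3.5372

3.5372


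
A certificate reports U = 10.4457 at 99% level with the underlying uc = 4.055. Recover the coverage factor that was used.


k = U / uc
k = 10.4457 / 4.055
k = 2.576

2.576


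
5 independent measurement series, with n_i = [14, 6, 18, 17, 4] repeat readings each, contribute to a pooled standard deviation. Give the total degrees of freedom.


nu = sum_i (n_i - 1)
nu = ((14 - 1) + (6 - 1) + (18 - 1) + (17 - 1) + (4 - 1))
nu = 13 + 5 + 17 + 16 + 3
nu = 54

54


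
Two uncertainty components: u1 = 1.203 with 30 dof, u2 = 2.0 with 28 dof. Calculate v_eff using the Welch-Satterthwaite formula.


uc = sqrt(u1^2 + u2^2) = sqrt(1.203^2 + 2.0^2) = 2.3339257
v_eff = uc^4 / (u1^4/v1 + u2^4/v2)
= 2.3339257^4 / (1.203^4/30 + 2.0^4/28)
= 29.672088 / 0.64124237
v_eff = 46.2728

46.2728


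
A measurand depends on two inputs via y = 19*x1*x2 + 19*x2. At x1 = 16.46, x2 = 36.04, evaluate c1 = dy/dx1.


y = 19*x1*x2 + 19*x2
dy/dx1 = 19*x2
Evaluate at x2 = 36.04: c1 = 19 * 36.04
c1 = 684.7600

684.7600


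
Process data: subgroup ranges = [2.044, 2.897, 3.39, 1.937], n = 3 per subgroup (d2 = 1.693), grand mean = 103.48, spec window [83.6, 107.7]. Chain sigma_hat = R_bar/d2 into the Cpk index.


R_bar = (2.044 + 2.897 + 3.39 + 1.937) / 4 = 2.567
sigma = R_bar / d2 = 2.567 / 1.693 = 1.5162434
Cp = (USL - LSL)/(6*sigma) = (107.7 - 83.6)/(6*1.5162434) = 2.6491
Cpu = (107.7 - 103.48)/(3*1.5162434) = 0.9277
Cpl = (103.48 - 83.6)/(3*1.5162434) = 4.3705
Cpk = min(Cpu, Cpl) = 0.9277

0.9277


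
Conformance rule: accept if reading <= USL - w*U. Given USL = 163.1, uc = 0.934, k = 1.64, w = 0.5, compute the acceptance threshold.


U = k * uc = 1.64 * 0.934 = 1.53176
guard band g = w * U = 0.5 * 1.53176 = 0.76588
AL = USL - g = 163.1 - 0.76588
AL = 162.3341

162.3341


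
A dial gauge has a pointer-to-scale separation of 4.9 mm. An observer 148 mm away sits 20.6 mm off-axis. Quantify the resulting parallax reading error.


error = h * offset / d
= 4.9 * 20.6 / 148
= 0.6820

0.6820


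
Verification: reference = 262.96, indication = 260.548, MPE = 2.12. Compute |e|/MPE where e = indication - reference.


e = indication - reference = 260.548 - 262.96 = -2.4120
|e| = 2.4120
ratio = |e| / MPE = 2.4120 / 2.12
ratio = 1.1377

1.1377


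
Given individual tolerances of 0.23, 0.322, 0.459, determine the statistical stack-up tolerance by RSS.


RSS = sqrt(0.23^2 + 0.322^2 + 0.459^2)
= sqrt(0.367265)
= 0.6060

0.6060


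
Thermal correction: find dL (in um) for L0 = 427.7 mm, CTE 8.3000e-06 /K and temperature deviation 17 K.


dL = L * alpha * dT
= 427.7 * 8.3000e-06 * 17
= 0.0603485 mm
dL_um = 0.0603485 * 1000 = 60.3485 um

60.3485


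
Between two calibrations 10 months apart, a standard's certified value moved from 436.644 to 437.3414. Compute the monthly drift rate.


rate = (v2 - v1) / months
= (437.3414 - 436.644) / 10
= 0.6974 / 10
= 0.0697

0.0697


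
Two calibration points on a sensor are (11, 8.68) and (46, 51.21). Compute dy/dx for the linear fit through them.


slope = (y2 - y1) / (x2 - x1)
= (51.21 - 8.68) / (46 - 11)
= 42.5300 / 35
= 1.2151

1.2151


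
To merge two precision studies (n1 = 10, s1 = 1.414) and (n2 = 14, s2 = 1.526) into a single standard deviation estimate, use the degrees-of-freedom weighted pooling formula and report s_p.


s_p = sqrt(((n1-1)*s1^2 + (n2-1)*s2^2) / (n1+n2-2))
numerator = (10-1)*1.414^2 + (14-1)*1.526^2 = 17.994564 + 30.272788 = 48.267352
denominator = 10 + 14 - 2 = 22
s_p^2 = 48.267352 / 22 = 2.1939705
s_p = sqrt(2.1939705) = 1.4812

1.4812


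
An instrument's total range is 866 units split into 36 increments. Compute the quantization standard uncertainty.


resolution = range / divisions
resolution = 866 / 36 = 24.055556
u_res = resolution / (2*sqrt(3))
u_res = 24.055556 / 3.4641016
u_res = 6.9442

6.9442


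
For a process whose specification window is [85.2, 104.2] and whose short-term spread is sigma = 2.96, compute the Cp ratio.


Cp = (USL - LSL) / (6 * sigma)
= (104.2 - 85.2) / (6 * 2.96)
= 19.0000 / 17.7600
= 1.0698

1.0698


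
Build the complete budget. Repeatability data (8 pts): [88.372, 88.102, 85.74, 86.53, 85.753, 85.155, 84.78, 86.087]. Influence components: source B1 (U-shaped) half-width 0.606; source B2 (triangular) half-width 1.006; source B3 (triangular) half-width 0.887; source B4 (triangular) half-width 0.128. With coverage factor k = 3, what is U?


mean = (88.372 + 88.102 + 85.74 + 86.53 + 85.753 + 85.155 + 84.78 + 86.087) / 8 = 86.314875
s = sqrt(sum((x - mean)^2)/(n-1)) = 1.3022574
u_A = s / sqrt(n) = 1.3022574 / sqrt(8) = 0.46041752
u_B1 = 0.606 / sqrt(2) = 0.42850671
u_B2 = 1.006 / sqrt(6) = 0.41069778
u_B3 = 0.887 / sqrt(6) = 0.36211623
u_B4 = 0.128 / sqrt(6) = 0.052255781
uc = sqrt(0.46041752^2 + 0.42850671^2 + 0.41069778^2 + 0.36211623^2 + 0.052255781^2) = 0.83554401
U = k * uc = 3 * 0.83554401
U = 2.5066

2.5066


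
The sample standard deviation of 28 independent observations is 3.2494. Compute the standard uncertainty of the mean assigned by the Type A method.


u_A = s / sqrt(n)
u_A = 3.2494 / sqrt(28)
u_A = 3.2494 / 5.2915026
u_A = 0.6141

0.6141


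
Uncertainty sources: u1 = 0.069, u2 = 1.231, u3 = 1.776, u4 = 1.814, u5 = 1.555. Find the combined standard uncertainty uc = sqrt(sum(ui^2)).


uc = sqrt(0.069^2 + 1.231^2 + 1.776^2 + 1.814^2 + 1.555^2)
uc = sqrt(10.382919)
uc = 3.2223

3.2223


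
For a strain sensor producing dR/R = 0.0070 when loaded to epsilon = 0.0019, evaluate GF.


GF = (dR/R) / epsilon
= 0.0070 / 0.0019
= 3.6842

3.6842


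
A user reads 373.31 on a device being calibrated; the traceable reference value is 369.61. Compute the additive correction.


Correction = standard - reading
= 369.61 - 373.31
= -3.7000

-3.7000


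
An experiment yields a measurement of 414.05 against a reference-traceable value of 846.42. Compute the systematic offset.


Systematic error = measured - true
= 414.05 - 846.42
= -432.3700

-432.3700


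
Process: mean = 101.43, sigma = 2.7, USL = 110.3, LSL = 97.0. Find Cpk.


Cpu = (USL - mean) / (3*sigma) = (110.3 - 101.43) / (3*2.7) = 1.0951
Cpl = (mean - LSL) / (3*sigma) = (101.43 - 97.0) / (3*2.7) = 0.5469
Cpk = min(Cpu, Cpl) = 0.5469

0.5469


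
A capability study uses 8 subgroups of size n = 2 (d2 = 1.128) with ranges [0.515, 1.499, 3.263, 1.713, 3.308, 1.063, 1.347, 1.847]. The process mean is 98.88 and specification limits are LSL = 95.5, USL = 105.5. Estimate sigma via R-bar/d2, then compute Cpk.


R_bar = (0.515 + 1.499 + 3.263 + 1.713 + 3.308 + 1.063 + 1.347 + 1.847) / 8 = 1.819375
sigma = R_bar / d2 = 1.819375 / 1.128 = 1.6129211
Cp = (USL - LSL)/(6*sigma) = (105.5 - 95.5)/(6*1.6129211) = 1.0333
Cpu = (105.5 - 98.88)/(3*1.6129211) = 1.3681
Cpl = (98.88 - 95.5)/(3*1.6129211) = 0.6985
Cpk = min(Cpu, Cpl) = 0.6985

0.6985


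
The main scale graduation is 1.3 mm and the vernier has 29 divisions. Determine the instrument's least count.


LC = MSD / n_div
= 1.3 / 29
= 0.0448

0.0448


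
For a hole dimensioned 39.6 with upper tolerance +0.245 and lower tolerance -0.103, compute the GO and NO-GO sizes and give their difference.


GO = nominal - lower_tol (smallest hole = maximum material condition)
GO = 39.6 - 0.103 = 39.497
NO-GO = nominal + upper_tol (largest hole = least material condition)
NO-GO = 39.6 + 0.245 = 39.845
spread = NO-GO - GO = 39.845 - 39.497 = 0.3480

0.3480


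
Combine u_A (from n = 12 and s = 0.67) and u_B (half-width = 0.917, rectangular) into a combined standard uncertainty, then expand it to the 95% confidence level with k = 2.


u_A = s / sqrt(n) = 0.67 / sqrt(12) = 0.19341234
u_B = half_width / sqrt(3) = 0.917 / sqrt(3) = 0.5294302
uc = sqrt(u_A^2 + u_B^2) = sqrt(0.19341234^2 + 0.5294302^2) = 0.56365297
U = k * uc = 2 * 0.56365297
U = 1.1273

1.1273
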